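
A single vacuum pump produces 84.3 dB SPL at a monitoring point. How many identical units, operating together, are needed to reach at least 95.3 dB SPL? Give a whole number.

13

N identical sources give L₁ + 10·log₁₀ N, so require 10·log₁₀ N ≥ 95.3 − 84.3 = 11.0 dB.
N ≥ 10^(11.0/10) = 12.589, so N = 13.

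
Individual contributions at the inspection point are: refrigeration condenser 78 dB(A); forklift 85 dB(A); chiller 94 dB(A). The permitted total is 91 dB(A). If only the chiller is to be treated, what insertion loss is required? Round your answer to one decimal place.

4.6 dB

The untreated sources together contribute 10^(78/10) + 10^(85/10) = 3.793e+08, i.e. 85.79 dB(A).
The limit corresponds to 10^(91/10) = 1.259e+09; subtracting the fixed part leaves 8.796e+08 for the chiller, i.e. 89.44 dB(A).
So the chiller must be reduced from 94 to 89.44 dB(A): IL = 4.56 dB.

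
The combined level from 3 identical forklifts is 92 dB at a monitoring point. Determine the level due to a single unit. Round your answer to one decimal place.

For N identical incoherent sources L_total = L₁ + 10·log₁₀ N, so L₁ = 92 − 10·log₁₀(3) = 92 − 4.771.

87.2 dB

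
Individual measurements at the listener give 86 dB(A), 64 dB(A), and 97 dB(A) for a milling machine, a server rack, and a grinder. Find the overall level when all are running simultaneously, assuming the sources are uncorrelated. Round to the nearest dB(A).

97 dB(A)

For uncorrelated sources the intensities add, so convert each level to linear form, sum, and take 10·log₁₀ of the total.
Σ 10^(L/10) = 10^(86/10) + 10^(64/10) + 10^(97/10) = 5.412e+09.
L_total = 10·log₁₀(5.412e+09) = 97.33 dB(A).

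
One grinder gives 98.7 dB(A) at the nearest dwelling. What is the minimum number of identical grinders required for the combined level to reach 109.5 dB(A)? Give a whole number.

13

N identical sources give L₁ + 10·log₁₀ N, so require 10·log₁₀ N ≥ 109.5 − 98.7 = 10.8 dB.
N ≥ 10^(10.8/10) = 12.023, so N = 13.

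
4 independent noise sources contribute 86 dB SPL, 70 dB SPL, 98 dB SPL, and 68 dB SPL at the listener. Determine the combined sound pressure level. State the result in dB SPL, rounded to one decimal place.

For uncorrelated sources the intensities add, so convert each level to linear form, sum, and take 10·log₁₀ of the total.
Σ 10^(L/10) = 10^(86/10) + 10^(70/10) + 10^(98/10) + 10^(68/10) = 6.724e+09.
L_total = 10·log₁₀(6.724e+09) = 98.28 dB SPL.

98.3 dB SPL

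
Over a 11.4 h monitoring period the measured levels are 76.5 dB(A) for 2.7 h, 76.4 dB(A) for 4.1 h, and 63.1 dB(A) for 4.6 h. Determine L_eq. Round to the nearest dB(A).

L_eq = 10·log₁₀[(1/T)·Σ tᵢ·10^(Lᵢ/10)] with T = 11.4 h.
Σ tᵢ·10^(Lᵢ/10) = 2.7·10^(76.5/10) + 4.1·10^(76.4/10) + 4.6·10^(63.1/10) = 3.090e+08.
L_eq = 10·log₁₀(3.090e+08/11.4) = 74.33 dB(A).

74 dB(A)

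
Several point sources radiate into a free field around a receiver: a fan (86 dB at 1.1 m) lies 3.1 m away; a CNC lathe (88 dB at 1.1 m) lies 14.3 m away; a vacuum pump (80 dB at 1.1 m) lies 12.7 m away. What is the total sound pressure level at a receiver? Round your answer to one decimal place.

77.4 dB

Propagate each source to the receiver with L = L_ref − 20·log₁₀(r/r_ref), then add intensities.
fan: 86 − 20·log₁₀(3.1/1.1) = 86 − 9.00 = 77.00 dB.
CNC lathe: 88 − 20·log₁₀(14.3/1.1) = 88 − 22.28 = 65.72 dB.
vacuum pump: 80 − 20·log₁₀(12.7/1.1) = 80 − 21.25 = 58.75 dB.
Σ 10^(L/10) = 5.461e+07 → L_total = 10·log₁₀(5.461e+07) = 77.37 dB.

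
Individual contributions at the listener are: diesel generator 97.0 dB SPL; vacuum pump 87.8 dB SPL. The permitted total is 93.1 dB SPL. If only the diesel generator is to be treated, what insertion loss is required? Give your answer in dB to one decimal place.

5.4 dB

Everything except the diesel generator sums to 10^(87.8/10) = 6.026e+08 in linear terms, 87.80 dB SPL.
To meet 93.1 dB SPL overall, the treated diesel generator may contribute at most 10^(93.1/10) − 6.026e+08 = 1.439e+09, i.e. 91.58 dB SPL.
Required insertion loss = 97.0 − 91.58 = 5.42 dB.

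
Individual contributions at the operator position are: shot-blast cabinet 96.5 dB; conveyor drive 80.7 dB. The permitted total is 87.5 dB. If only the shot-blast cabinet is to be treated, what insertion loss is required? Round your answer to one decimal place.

10.0 dB

Fixed contribution from the other source: Σ 10^(L/10) = 10^(80.7/10) = 1.175e+08 (80.70 dB).
To meet 87.5 dB overall, the treated shot-blast cabinet may contribute at most 10^(87.5/10) − 1.175e+08 = 4.449e+08, i.e. 86.48 dB.
So the shot-blast cabinet must be reduced from 96.5 to 86.48 dB: IL = 10.02 dB.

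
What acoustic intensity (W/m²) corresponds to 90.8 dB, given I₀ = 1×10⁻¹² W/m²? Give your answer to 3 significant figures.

I = I₀·10^(L/10) = 10⁻¹² × 10^(90.8/10) = 10^(-2.920).

0.00120 W/m²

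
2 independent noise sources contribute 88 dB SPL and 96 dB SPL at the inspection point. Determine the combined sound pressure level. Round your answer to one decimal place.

96.6 dB SPL

For uncorrelated sources the intensities add, so convert each level to linear form, sum, and take 10·log₁₀ of the total.
Σ 10^(L/10) = 10^(88/10) + 10^(96/10) = 4.612e+09.
L_total = 10·log₁₀(4.612e+09) = 96.64 dB SPL.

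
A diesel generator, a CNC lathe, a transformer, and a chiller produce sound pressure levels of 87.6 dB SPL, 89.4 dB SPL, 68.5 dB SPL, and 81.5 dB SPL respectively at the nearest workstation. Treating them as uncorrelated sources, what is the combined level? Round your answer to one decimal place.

Incoherent sources combine by intensity addition: L_total = 10·log₁₀(Σ 10^(L_i/10)).
Σ 10^(L/10) = 10^(87.6/10) + 10^(89.4/10) + 10^(68.5/10) + 10^(81.5/10) = 1.595e+09.
L_total = 10·log₁₀(1.595e+09) = 92.03 dB SPL.

92.0 dB SPL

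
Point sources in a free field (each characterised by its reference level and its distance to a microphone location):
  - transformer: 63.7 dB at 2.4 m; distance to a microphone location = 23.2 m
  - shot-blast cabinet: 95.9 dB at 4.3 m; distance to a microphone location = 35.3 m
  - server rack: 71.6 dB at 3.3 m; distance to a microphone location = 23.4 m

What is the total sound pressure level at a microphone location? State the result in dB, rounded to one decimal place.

77.6 dB

Apply inverse-square spreading to bring every level to the receiver, then sum 10^(L/10).
transformer: 63.7 − 20·log₁₀(23.2/2.4) = 63.7 − 19.71 = 43.99 dB.
shot-blast cabinet: 95.9 − 20·log₁₀(35.3/4.3) = 95.9 − 18.29 = 77.61 dB.
server rack: 71.6 − 20·log₁₀(23.4/3.3) = 71.6 − 17.01 = 54.59 dB.
Σ 10^(L/10) = 5.804e+07 → L_total = 10·log₁₀(5.804e+07) = 77.64 dB.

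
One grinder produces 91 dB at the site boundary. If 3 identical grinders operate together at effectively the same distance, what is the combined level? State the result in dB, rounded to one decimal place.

N identical incoherent sources raise the level by 10·log₁₀ N.
L_total = 91 + 10·log₁₀(3) = 91 + 4.771 = 95.77 dB.

95.8 dB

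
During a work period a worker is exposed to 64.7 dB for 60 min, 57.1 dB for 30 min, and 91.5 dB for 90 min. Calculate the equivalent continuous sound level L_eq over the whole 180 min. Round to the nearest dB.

The energy average is taken in the linear domain: L_eq = 10·log₁₀[(Σ tᵢ·10^(Lᵢ/10))/T], T = 180 min.
Σ tᵢ·10^(Lᵢ/10) = 60·10^(64.7/10) + 30·10^(57.1/10) + 90·10^(91.5/10) = 1.273e+11.
L_eq = 10·log₁₀(1.273e+11/180) = 88.50 dB.

88 dB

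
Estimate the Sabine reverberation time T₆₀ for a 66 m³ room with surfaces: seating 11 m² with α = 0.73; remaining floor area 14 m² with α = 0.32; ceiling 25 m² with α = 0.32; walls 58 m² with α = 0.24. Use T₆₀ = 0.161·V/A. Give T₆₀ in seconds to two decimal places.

Total absorption A = 11·0.73 + 14·0.32 + 25·0.32 + 58·0.24 = 34.43 m² sabins.
T₆₀ = 0.161 × 66 / 34.43 = 0.309 s.

0.31 s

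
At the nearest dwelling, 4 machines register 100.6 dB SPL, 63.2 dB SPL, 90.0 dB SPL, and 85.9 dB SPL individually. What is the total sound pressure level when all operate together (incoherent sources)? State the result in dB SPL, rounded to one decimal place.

Incoherent sources combine by intensity addition: L_total = 10·log₁₀(Σ 10^(L_i/10)).
Σ 10^(L/10) = 10^(100.6/10) + 10^(63.2/10) + 10^(90.0/10) + 10^(85.9/10) = 1.287e+10.
L_total = 10·log₁₀(1.287e+10) = 101.10 dB SPL.

101.1 dB SPL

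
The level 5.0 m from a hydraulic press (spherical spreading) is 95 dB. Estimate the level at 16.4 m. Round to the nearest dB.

Spherical spreading from a point source gives a 20·log₁₀(r₂/r₁) drop.
L₂ = 95 − 20·log₁₀(16.4/5.0) = 95 − 10.317 = 84.68 dB.

85 dB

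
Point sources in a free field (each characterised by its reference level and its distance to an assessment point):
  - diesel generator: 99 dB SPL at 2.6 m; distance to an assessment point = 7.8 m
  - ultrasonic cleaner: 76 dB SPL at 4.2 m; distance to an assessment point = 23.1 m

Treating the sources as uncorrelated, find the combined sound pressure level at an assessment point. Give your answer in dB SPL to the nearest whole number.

Propagate each source to the receiver with L = L_ref − 20·log₁₀(r/r_ref), then add intensities.
diesel generator: 99 − 20·log₁₀(7.8/2.6) = 99 − 9.54 = 89.46 dB SPL.
ultrasonic cleaner: 76 − 20·log₁₀(23.1/4.2) = 76 − 14.81 = 61.19 dB SPL.
Σ 10^(L/10) = 8.839e+08 → L_total = 10·log₁₀(8.839e+08) = 89.46 dB SPL.

89 dB SPL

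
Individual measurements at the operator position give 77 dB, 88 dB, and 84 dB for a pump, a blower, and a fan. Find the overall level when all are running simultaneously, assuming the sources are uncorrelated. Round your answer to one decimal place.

Incoherent sources combine by intensity addition: L_total = 10·log₁₀(Σ 10^(L_i/10)).
Σ 10^(L/10) = 10^(77/10) + 10^(88/10) + 10^(84/10) = 9.323e+08.
L_total = 10·log₁₀(9.323e+08) = 89.70 dB.

89.7 dB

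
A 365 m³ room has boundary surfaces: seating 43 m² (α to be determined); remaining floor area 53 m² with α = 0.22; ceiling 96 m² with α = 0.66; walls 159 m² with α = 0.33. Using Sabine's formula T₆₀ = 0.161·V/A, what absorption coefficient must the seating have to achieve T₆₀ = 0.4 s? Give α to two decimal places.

0.45

From T₆₀ = 0.161·V/A, the target T₆₀ = 0.4 s needs A = 0.161·365/0.4 = 146.91 m².
Absorption from the other surfaces = 53·0.22 + 96·0.66 + 159·0.33 = 127.49 m², so the seating must supply 19.42 m² over 43 m².
α = 19.42/43 = 0.452.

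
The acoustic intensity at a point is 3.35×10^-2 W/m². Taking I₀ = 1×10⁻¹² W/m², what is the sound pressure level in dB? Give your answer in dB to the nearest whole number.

105 dB

L = 10·log₁₀(I/I₀) = 10·log₁₀(3.35×10^-2/10⁻¹²) = 10·log₁₀(3.35×10^10).
L = 10·(0.5250 + 10) = 105.25 dB.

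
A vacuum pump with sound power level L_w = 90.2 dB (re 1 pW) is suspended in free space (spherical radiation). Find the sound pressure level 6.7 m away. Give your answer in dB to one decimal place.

Free-field spherical radiation: L_p = L_w − 10·log₁₀(4π·r²), r = 6.7 m.
4π·r² = 564.1 m², 10·log₁₀ of that is 27.514 dB.
L_p = 90.2 − 27.514 = 62.69 dB.

62.7 dB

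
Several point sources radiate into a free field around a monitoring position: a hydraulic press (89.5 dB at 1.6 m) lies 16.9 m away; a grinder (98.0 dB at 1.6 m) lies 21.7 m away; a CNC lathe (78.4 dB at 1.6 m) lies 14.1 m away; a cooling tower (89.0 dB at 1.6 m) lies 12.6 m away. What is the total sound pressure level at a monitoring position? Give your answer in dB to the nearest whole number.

Propagate each source to the receiver with L = L_ref − 20·log₁₀(r/r_ref), then add intensities.
hydraulic press: 89.5 − 20·log₁₀(16.9/1.6) = 89.5 − 20.48 = 69.02 dB.
grinder: 98.0 − 20·log₁₀(21.7/1.6) = 98.0 − 22.65 = 75.35 dB.
CNC lathe: 78.4 − 20·log₁₀(14.1/1.6) = 78.4 − 18.90 = 59.50 dB.
cooling tower: 89.0 − 20·log₁₀(12.6/1.6) = 89.0 − 17.93 = 71.07 dB.
Σ 10^(L/10) = 5.599e+07 → L_total = 10·log₁₀(5.599e+07) = 77.48 dB.

77 dB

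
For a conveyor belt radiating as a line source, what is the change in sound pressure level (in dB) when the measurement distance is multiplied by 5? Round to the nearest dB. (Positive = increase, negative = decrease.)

With cylindrical spreading the level changes by −10·log₁₀(r₂/r₁).
ΔL = −10·log₁₀(5) = -6.99 dB.

-7 dB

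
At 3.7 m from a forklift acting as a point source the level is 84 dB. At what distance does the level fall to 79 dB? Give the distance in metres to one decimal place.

6.6 m

The 5.0 dB drop corresponds to a distance ratio of 10^(5.0/20) for a point source.
r₂ = 3.7·10^((84−79)/20) = 3.7·10^(5.0/20) = 6.58 m.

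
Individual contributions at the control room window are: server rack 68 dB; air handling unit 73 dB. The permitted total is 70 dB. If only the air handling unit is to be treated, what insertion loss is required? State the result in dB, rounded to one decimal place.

The untreated sources together contribute 10^(68/10) = 6.310e+06, i.e. 68.00 dB.
The limit corresponds to 10^(70/10) = 1.000e+07; subtracting the fixed part leaves 3.690e+06 for the air handling unit, i.e. 65.67 dB.
Required insertion loss = 73 − 65.67 = 7.33 dB.

7.3 dB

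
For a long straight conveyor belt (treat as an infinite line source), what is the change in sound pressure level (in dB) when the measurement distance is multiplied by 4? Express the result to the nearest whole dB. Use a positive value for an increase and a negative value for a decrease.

-6 dB

A line source loses 3 dB per doubling of distance; generally ΔL = −10·log₁₀(r₂/r₁).
ΔL = −10·log₁₀(4) = -6.02 dB.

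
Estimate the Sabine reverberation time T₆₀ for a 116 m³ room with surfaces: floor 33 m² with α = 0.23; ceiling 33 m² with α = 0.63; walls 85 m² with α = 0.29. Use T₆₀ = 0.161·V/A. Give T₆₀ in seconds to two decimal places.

0.35 s

Total absorption A = 33·0.23 + 33·0.63 + 85·0.29 = 53.03 m² sabins.
T₆₀ = 0.161·V/A = 0.161·116/53.03 = 0.352 s.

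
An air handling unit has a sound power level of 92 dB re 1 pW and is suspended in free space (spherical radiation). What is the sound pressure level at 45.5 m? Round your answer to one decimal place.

The power spreads over a sphere of area 4π·r², so L_p = L_w − 10·log₁₀(4π·r²).
4π·r² = 2.602e+04 m², 10·log₁₀ of that is 44.152 dB.
L_p = 92 − 44.152 = 47.85 dB.

47.8 dB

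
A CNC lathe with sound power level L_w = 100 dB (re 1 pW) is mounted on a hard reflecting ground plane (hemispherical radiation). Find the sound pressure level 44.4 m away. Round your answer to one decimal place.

59.1 dB

The power spreads over a hemisphere of area 2π·r², so L_p = L_w − 10·log₁₀(2π·r²).
2π·r² = 1.239e+04 m², 10·log₁₀ of that is 40.929 dB.
L_p = 100 − 40.929 = 59.07 dB.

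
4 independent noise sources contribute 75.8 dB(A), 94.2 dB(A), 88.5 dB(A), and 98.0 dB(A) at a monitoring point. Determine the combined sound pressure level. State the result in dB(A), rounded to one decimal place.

99.9 dB(A)

Incoherent sources combine by intensity addition: L_total = 10·log₁₀(Σ 10^(L_i/10)).
Σ 10^(L/10) = 10^(75.8/10) + 10^(94.2/10) + 10^(88.5/10) + 10^(98.0/10) = 9.686e+09.
L_total = 10·log₁₀(9.686e+09) = 99.86 dB(A).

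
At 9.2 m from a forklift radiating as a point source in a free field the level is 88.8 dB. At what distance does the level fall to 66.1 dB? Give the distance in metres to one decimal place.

Point-source spreading drops the level by 20·log₁₀(r₂/r₁); inverting, r₂/r₁ = 10^(ΔL/20).
r₂ = 9.2·10^((88.8−66.1)/20) = 9.2·10^(22.7/20) = 125.54 m.

125.5 m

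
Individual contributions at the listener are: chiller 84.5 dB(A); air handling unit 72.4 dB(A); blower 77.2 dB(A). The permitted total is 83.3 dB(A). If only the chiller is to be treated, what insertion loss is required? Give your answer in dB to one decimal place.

2.9 dB

Everything except the chiller sums to 10^(72.4/10) + 10^(77.2/10) = 6.986e+07 in linear terms, 78.44 dB(A).
To meet 83.3 dB(A) overall, the treated chiller may contribute at most 10^(83.3/10) − 6.986e+07 = 1.439e+08, i.e. 81.58 dB(A).
So the chiller must be reduced from 84.5 to 81.58 dB(A): IL = 2.92 dB.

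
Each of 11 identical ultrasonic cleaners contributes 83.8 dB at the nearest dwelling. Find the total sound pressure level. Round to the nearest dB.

N identical incoherent sources raise the level by 10·log₁₀ N.
L_total = 83.8 + 10·log₁₀(11) = 83.8 + 10.414 = 94.21 dB.

94 dB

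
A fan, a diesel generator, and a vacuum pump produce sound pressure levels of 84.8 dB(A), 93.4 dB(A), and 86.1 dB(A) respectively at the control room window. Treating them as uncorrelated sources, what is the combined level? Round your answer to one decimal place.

Incoherent sources combine by intensity addition: L_total = 10·log₁₀(Σ 10^(L_i/10)).
Σ 10^(L/10) = 10^(84.8/10) + 10^(93.4/10) + 10^(86.1/10) = 2.897e+09.
L_total = 10·log₁₀(2.897e+09) = 94.62 dB(A).

94.6 dB(A)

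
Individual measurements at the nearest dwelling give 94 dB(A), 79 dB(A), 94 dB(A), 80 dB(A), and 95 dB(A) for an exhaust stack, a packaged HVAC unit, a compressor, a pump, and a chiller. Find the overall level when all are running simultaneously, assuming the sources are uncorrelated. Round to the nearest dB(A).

99 dB(A)

For uncorrelated sources the intensities add, so convert each level to linear form, sum, and take 10·log₁₀ of the total.
Σ 10^(L/10) = 10^(94/10) + 10^(79/10) + 10^(94/10) + 10^(80/10) + 10^(95/10) = 8.365e+09.
L_total = 10·log₁₀(8.365e+09) = 99.22 dB(A).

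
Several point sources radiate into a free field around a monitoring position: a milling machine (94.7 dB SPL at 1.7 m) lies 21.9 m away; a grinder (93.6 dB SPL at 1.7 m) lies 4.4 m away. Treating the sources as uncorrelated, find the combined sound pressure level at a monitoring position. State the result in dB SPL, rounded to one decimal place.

Propagate each source to the receiver with L = L_ref − 20·log₁₀(r/r_ref), then add intensities.
milling machine: 94.7 − 20·log₁₀(21.9/1.7) = 94.7 − 22.20 = 72.50 dB SPL.
grinder: 93.6 − 20·log₁₀(4.4/1.7) = 93.6 − 8.26 = 85.34 dB SPL.
Σ 10^(L/10) = 3.598e+08 → L_total = 10·log₁₀(3.598e+08) = 85.56 dB SPL.

85.6 dB SPL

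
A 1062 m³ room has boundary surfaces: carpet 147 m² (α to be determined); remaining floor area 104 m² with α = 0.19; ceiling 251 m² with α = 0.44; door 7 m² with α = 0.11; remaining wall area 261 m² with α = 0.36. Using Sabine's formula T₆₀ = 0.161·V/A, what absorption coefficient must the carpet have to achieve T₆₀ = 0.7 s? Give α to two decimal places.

0.13

From T₆₀ = 0.161·V/A, the target T₆₀ = 0.7 s needs A = 0.161·1062/0.7 = 244.26 m².
Absorption from the other surfaces = 104·0.19 + 251·0.44 + 7·0.11 + 261·0.36 = 224.93 m², so the carpet must supply 19.33 m² over 147 m².
α = 19.33/147 = 0.131.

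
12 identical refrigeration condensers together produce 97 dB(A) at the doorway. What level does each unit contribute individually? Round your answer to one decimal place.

Dividing the total intensity by 12 lowers the level by 10·log₁₀ 12 = 10.792 dB: L₁ = 97 − 10.792.

86.2 dB(A)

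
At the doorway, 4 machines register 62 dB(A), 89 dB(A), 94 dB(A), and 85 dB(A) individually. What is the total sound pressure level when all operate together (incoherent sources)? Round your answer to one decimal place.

95.6 dB(A)

For uncorrelated sources the intensities add, so convert each level to linear form, sum, and take 10·log₁₀ of the total.
Σ 10^(L/10) = 10^(62/10) + 10^(89/10) + 10^(94/10) + 10^(85/10) = 3.624e+09.
L_total = 10·log₁₀(3.624e+09) = 95.59 dB(A).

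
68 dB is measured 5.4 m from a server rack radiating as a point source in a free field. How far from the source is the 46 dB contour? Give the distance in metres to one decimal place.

68.0 m

Point-source spreading drops the level by 20·log₁₀(r₂/r₁); inverting, r₂/r₁ = 10^(ΔL/20).
r₂ = 5.4·10^((68−46)/20) = 5.4·10^(22.0/20) = 67.98 m.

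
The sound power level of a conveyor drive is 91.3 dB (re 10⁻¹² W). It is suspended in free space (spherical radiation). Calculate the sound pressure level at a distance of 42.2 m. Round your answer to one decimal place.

47.8 dB

Free-field spherical radiation: L_p = L_w − 10·log₁₀(4π·r²), r = 42.2 m.
4π·r² = 2.238e+04 m², 10·log₁₀ of that is 43.498 dB.
L_p = 91.3 − 43.498 = 47.80 dB.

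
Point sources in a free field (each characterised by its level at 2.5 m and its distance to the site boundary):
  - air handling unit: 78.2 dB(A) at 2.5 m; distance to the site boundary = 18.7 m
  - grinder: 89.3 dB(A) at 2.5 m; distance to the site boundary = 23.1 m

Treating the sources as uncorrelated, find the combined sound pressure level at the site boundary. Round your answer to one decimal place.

70.5 dB(A)

Propagate each source to the receiver with L = L_ref − 20·log₁₀(r/r_ref), then add intensities.
air handling unit: 78.2 − 20·log₁₀(18.7/2.5) = 78.2 − 17.48 = 60.72 dB(A).
grinder: 89.3 − 20·log₁₀(23.1/2.5) = 89.3 − 19.31 = 69.99 dB(A).
Σ 10^(L/10) = 1.115e+07 → L_total = 10·log₁₀(1.115e+07) = 70.47 dB(A).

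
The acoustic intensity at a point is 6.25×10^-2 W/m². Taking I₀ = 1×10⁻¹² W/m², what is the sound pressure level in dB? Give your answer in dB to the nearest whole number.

108 dB

L = 10·log₁₀(I/I₀) = 10·log₁₀(6.25×10^-2/10⁻¹²) = 10·log₁₀(6.25×10^10).
L = 10·(0.7959 + 10) = 107.96 dB.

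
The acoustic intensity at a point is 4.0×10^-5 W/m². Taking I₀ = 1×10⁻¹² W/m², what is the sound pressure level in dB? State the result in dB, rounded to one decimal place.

76.0 dB

Dividing by I₀ shifts the exponent by 12: I/I₀ = 4.0×10^7.
L = 10·(0.6021 + 7) = 76.02 dB.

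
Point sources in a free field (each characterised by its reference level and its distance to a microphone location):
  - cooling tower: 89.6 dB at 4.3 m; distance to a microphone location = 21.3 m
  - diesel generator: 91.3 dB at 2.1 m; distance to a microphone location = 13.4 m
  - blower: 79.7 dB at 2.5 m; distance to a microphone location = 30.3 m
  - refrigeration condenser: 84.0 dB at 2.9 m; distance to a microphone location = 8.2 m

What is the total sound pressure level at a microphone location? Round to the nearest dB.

Propagate each source to the receiver with L = L_ref − 20·log₁₀(r/r_ref), then add intensities.
cooling tower: 89.6 − 20·log₁₀(21.3/4.3) = 89.6 − 13.90 = 75.70 dB.
diesel generator: 91.3 − 20·log₁₀(13.4/2.1) = 91.3 − 16.10 = 75.20 dB.
blower: 79.7 − 20·log₁₀(30.3/2.5) = 79.7 − 21.67 = 58.03 dB.
refrigeration condenser: 84.0 − 20·log₁₀(8.2/2.9) = 84.0 − 9.03 = 74.97 dB.
Σ 10^(L/10) = 1.024e+08 → L_total = 10·log₁₀(1.024e+08) = 80.10 dB.

80 dB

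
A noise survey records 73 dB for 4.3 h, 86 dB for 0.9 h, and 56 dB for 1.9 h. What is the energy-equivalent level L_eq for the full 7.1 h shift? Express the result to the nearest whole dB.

78 dB

Weight each interval's intensity by its duration and average over T = 7.1 h:
Σ tᵢ·10^(Lᵢ/10) = 4.3·10^(73/10) + 0.9·10^(86/10) + 1.9·10^(56/10) = 4.448e+08.
L_eq = 10·log₁₀(4.448e+08/7.1) = 77.97 dB.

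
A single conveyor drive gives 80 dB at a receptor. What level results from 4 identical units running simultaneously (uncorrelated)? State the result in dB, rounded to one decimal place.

86.0 dB

L_total = L₁ + 10·log₁₀ N for N identical incoherent sources.
L_total = 80 + 10·log₁₀(4) = 80 + 6.021 = 86.02 dB.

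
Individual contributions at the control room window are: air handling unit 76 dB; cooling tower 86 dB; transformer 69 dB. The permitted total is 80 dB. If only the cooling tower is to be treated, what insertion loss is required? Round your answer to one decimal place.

8.8 dB

The untreated sources together contribute 10^(76/10) + 10^(69/10) = 4.775e+07, i.e. 76.79 dB.
The limit corresponds to 10^(80/10) = 1.000e+08; subtracting the fixed part leaves 5.225e+07 for the cooling tower, i.e. 77.18 dB.
Required insertion loss = 86 − 77.18 = 8.82 dB.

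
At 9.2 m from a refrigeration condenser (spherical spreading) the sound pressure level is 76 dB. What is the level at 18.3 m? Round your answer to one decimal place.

For a point source, L₂ = L₁ − 20·log₁₀(r₂/r₁).
L₂ = 76 − 20·log₁₀(18.3/9.2) = 76 − 5.973 = 70.03 dB.

70.0 dB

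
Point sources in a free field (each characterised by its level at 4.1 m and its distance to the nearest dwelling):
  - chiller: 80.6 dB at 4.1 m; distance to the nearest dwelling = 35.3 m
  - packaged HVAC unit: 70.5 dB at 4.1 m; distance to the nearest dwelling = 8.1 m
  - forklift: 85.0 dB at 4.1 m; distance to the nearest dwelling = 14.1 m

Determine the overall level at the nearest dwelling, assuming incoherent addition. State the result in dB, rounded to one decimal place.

74.9 dB

First find each source's level at the receiver (point-source: −20·log₁₀(r/r_ref)), then combine on an intensity basis.
chiller: 80.6 − 20·log₁₀(35.3/4.1) = 80.6 − 18.70 = 61.90 dB.
packaged HVAC unit: 70.5 − 20·log₁₀(8.1/4.1) = 70.5 − 5.91 = 64.59 dB.
forklift: 85.0 − 20·log₁₀(14.1/4.1) = 85.0 − 10.73 = 74.27 dB.
Σ 10^(L/10) = 3.116e+07 → L_total = 10·log₁₀(3.116e+07) = 74.94 dB.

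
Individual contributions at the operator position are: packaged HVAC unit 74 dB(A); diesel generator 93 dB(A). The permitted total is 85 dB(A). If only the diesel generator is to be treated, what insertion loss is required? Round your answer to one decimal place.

Fixed contribution from the other source: Σ 10^(L/10) = 10^(74/10) = 2.512e+07 (74.00 dB(A)).
The limit corresponds to 10^(85/10) = 3.162e+08; subtracting the fixed part leaves 2.911e+08 for the diesel generator, i.e. 84.64 dB(A).
Required insertion loss = 93 − 84.64 = 8.36 dB.

8.4 dB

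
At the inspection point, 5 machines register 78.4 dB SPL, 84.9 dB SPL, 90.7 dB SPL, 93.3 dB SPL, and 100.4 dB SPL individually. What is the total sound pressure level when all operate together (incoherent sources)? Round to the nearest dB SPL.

102 dB SPL

Incoherent sources combine by intensity addition: L_total = 10·log₁₀(Σ 10^(L_i/10)).
Σ 10^(L/10) = 10^(78.4/10) + 10^(84.9/10) + 10^(90.7/10) + 10^(93.3/10) + 10^(100.4/10) = 1.466e+10.
L_total = 10·log₁₀(1.466e+10) = 101.66 dB SPL.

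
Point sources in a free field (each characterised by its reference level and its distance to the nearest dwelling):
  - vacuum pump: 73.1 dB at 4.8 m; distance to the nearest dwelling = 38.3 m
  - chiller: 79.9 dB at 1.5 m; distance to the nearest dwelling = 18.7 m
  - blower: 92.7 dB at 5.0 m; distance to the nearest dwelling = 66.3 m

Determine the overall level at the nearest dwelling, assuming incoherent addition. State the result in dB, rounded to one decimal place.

70.6 dB

Propagate each source to the receiver with L = L_ref − 20·log₁₀(r/r_ref), then add intensities.
vacuum pump: 73.1 − 20·log₁₀(38.3/4.8) = 73.1 − 18.04 = 55.06 dB.
chiller: 79.9 − 20·log₁₀(18.7/1.5) = 79.9 − 21.92 = 57.98 dB.
blower: 92.7 − 20·log₁₀(66.3/5.0) = 92.7 − 22.45 = 70.25 dB.
Σ 10^(L/10) = 1.154e+07 → L_total = 10·log₁₀(1.154e+07) = 70.62 dB.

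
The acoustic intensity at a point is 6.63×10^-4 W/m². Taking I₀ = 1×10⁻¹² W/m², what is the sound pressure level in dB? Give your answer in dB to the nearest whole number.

88 dB

Dividing by I₀ shifts the exponent by 12: I/I₀ = 6.63×10^8.
L = 10·(0.8215 + 8) = 88.22 dB.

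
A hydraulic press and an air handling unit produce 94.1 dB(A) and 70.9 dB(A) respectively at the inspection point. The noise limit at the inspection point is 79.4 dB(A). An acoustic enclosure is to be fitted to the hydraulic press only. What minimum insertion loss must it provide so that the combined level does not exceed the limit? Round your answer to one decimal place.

15.4 dB

Fixed contribution from the other source: Σ 10^(L/10) = 10^(70.9/10) = 1.230e+07 (70.90 dB(A)).
To meet 79.4 dB(A) overall, the treated hydraulic press may contribute at most 10^(79.4/10) − 1.230e+07 = 7.479e+07, i.e. 78.74 dB(A).
So the hydraulic press must be reduced from 94.1 to 78.74 dB(A): IL = 15.36 dB.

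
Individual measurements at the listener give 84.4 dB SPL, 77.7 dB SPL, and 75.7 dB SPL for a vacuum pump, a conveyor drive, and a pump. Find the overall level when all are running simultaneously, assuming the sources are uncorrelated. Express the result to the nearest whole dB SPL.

Incoherent sources combine by intensity addition: L_total = 10·log₁₀(Σ 10^(L_i/10)).
Σ 10^(L/10) = 10^(84.4/10) + 10^(77.7/10) + 10^(75.7/10) = 3.715e+08.
L_total = 10·log₁₀(3.715e+08) = 85.70 dB SPL.

86 dB SPL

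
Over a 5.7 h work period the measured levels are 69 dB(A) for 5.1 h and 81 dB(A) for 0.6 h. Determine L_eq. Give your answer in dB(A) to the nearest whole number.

L_eq = 10·log₁₀[(1/T)·Σ tᵢ·10^(Lᵢ/10)] with T = 5.7 h.
Σ tᵢ·10^(Lᵢ/10) = 5.1·10^(69/10) + 0.6·10^(81/10) = 1.160e+08.
L_eq = 10·log₁₀(1.160e+08/5.7) = 73.09 dB(A).

73 dB(A)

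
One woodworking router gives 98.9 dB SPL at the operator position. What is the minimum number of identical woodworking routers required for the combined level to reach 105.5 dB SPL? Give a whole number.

The shortfall is 105.5 − 98.9 = 6.6 dB, and N units add 10·log₁₀ N, so need 10·log₁₀ N ≥ 6.6.
N ≥ 10^(6.6/10) = 4.571, so N = 5.

5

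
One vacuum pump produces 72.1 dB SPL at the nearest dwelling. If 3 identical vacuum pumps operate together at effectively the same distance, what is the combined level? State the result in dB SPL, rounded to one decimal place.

76.9 dB SPL

With 3 equal, uncorrelated contributions the intensity is 3× that of one unit, giving a rise of 10·log₁₀ 3.
L_total = 72.1 + 10·log₁₀(3) = 72.1 + 4.771 = 76.87 dB SPL.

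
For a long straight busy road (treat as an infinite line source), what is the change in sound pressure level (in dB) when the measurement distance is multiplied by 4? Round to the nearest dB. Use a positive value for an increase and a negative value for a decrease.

With cylindrical spreading the level changes by −10·log₁₀(r₂/r₁).
ΔL = −10·log₁₀(4) = -6.02 dB.

-6 dB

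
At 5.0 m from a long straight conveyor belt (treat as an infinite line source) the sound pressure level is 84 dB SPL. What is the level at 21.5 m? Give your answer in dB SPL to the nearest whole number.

For a line source, L₂ = L₁ − 10·log₁₀(r₂/r₁).
L₂ = 84 − 10·log₁₀(21.5/5.0) = 84 − 6.335 = 77.67 dB SPL.

78 dB SPL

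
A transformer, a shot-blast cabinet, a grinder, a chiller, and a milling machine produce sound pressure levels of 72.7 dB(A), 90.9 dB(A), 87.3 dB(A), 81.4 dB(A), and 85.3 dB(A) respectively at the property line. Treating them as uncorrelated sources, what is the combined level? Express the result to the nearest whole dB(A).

For uncorrelated sources the intensities add, so convert each level to linear form, sum, and take 10·log₁₀ of the total.
Σ 10^(L/10) = 10^(72.7/10) + 10^(90.9/10) + 10^(87.3/10) + 10^(81.4/10) + 10^(85.3/10) = 2.263e+09.
L_total = 10·log₁₀(2.263e+09) = 93.55 dB(A).

94 dB(A)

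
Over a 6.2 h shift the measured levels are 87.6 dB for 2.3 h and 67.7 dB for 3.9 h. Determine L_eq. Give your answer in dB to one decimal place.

83.4 dB

The energy average is taken in the linear domain: L_eq = 10·log₁₀[(Σ tᵢ·10^(Lᵢ/10))/T], T = 6.2 h.
Σ tᵢ·10^(Lᵢ/10) = 2.3·10^(87.6/10) + 3.9·10^(67.7/10) = 1.346e+09.
L_eq = 10·log₁₀(1.346e+09/6.2) = 83.37 dB.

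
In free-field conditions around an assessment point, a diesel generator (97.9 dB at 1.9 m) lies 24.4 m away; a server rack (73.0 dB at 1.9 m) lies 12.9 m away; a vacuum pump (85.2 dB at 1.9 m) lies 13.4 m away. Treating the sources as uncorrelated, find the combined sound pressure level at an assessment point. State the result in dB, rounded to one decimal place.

76.5 dB

First find each source's level at the receiver (point-source: −20·log₁₀(r/r_ref)), then combine on an intensity basis.
diesel generator: 97.9 − 20·log₁₀(24.4/1.9) = 97.9 − 22.17 = 75.73 dB.
server rack: 73.0 − 20·log₁₀(12.9/1.9) = 73.0 − 16.64 = 56.36 dB.
vacuum pump: 85.2 − 20·log₁₀(13.4/1.9) = 85.2 − 16.97 = 68.23 dB.
Σ 10^(L/10) = 4.448e+07 → L_total = 10·log₁₀(4.448e+07) = 76.48 dB.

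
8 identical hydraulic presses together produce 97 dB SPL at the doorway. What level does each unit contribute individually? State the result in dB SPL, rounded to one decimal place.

8 equal contributions raise the level by 10·log₁₀ 8 = 9.031 dB, so each unit alone gives 97 − 9.031.

88.0 dB SPL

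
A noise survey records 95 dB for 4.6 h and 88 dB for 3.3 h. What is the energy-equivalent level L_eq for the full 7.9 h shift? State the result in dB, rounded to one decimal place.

The energy average is taken in the linear domain: L_eq = 10·log₁₀[(Σ tᵢ·10^(Lᵢ/10))/T], T = 7.9 h.
Σ tᵢ·10^(Lᵢ/10) = 4.6·10^(95/10) + 3.3·10^(88/10) = 1.663e+10.
L_eq = 10·log₁₀(1.663e+10/7.9) = 93.23 dB.

93.2 dB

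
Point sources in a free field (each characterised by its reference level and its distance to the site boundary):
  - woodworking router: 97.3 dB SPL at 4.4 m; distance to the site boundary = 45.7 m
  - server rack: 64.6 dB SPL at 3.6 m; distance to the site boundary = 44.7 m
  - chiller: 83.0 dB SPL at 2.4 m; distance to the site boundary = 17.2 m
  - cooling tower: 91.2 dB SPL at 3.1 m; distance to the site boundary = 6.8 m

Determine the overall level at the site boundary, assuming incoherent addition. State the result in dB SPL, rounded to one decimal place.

First find each source's level at the receiver (point-source: −20·log₁₀(r/r_ref)), then combine on an intensity basis.
woodworking router: 97.3 − 20·log₁₀(45.7/4.4) = 97.3 − 20.33 = 76.97 dB SPL.
server rack: 64.6 − 20·log₁₀(44.7/3.6) = 64.6 − 21.88 = 42.72 dB SPL.
chiller: 83.0 − 20·log₁₀(17.2/2.4) = 83.0 − 17.11 = 65.89 dB SPL.
cooling tower: 91.2 − 20·log₁₀(6.8/3.1) = 91.2 − 6.82 = 84.38 dB SPL.
Σ 10^(L/10) = 3.277e+08 → L_total = 10·log₁₀(3.277e+08) = 85.15 dB SPL.

85.2 dB SPL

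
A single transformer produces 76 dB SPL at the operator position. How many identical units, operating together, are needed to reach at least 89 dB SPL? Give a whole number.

20

The shortfall is 89 − 76 = 13.0 dB, and N units add 10·log₁₀ N, so need 10·log₁₀ N ≥ 13.0.
N ≥ 10^(13.0/10) = 19.953, so N = 20.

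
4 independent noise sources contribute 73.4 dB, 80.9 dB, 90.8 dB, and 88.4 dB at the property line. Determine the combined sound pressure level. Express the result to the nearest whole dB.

Incoherent sources combine by intensity addition: L_total = 10·log₁₀(Σ 10^(L_i/10)).
Σ 10^(L/10) = 10^(73.4/10) + 10^(80.9/10) + 10^(90.8/10) + 10^(88.4/10) = 2.039e+09.
L_total = 10·log₁₀(2.039e+09) = 93.09 dB.

93 dB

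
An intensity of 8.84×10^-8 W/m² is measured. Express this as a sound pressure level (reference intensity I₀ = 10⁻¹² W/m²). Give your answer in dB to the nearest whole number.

I/I₀ = 8.84×10^-8/10⁻¹² = 8.84×10^4, and L = 10·log₁₀(I/I₀).
L = 10·(0.9465 + 4) = 49.46 dB.

49 dB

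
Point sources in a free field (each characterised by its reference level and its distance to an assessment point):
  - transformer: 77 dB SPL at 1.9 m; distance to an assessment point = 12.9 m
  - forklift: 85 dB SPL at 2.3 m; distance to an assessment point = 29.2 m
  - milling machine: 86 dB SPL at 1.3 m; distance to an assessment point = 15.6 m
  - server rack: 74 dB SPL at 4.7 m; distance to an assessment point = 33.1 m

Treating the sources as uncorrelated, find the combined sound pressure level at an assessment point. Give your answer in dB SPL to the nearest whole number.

Apply inverse-square spreading to bring every level to the receiver, then sum 10^(L/10).
transformer: 77 − 20·log₁₀(12.9/1.9) = 77 − 16.64 = 60.36 dB SPL.
forklift: 85 − 20·log₁₀(29.2/2.3) = 85 − 22.07 = 62.93 dB SPL.
milling machine: 86 − 20·log₁₀(15.6/1.3) = 86 − 21.58 = 64.42 dB SPL.
server rack: 74 − 20·log₁₀(33.1/4.7) = 74 − 16.95 = 57.05 dB SPL.
Σ 10^(L/10) = 6.320e+06 → L_total = 10·log₁₀(6.320e+06) = 68.01 dB SPL.

68 dB SPL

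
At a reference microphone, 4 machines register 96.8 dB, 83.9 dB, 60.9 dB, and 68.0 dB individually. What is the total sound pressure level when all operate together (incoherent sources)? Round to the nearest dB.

97 dB

For uncorrelated sources the intensities add, so convert each level to linear form, sum, and take 10·log₁₀ of the total.
Σ 10^(L/10) = 10^(96.8/10) + 10^(83.9/10) + 10^(60.9/10) + 10^(68.0/10) = 5.039e+09.
L_total = 10·log₁₀(5.039e+09) = 97.02 dB.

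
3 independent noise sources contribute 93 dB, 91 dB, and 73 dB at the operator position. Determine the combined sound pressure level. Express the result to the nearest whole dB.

For uncorrelated sources the intensities add, so convert each level to linear form, sum, and take 10·log₁₀ of the total.
Σ 10^(L/10) = 10^(93/10) + 10^(91/10) + 10^(73/10) = 3.274e+09.
L_total = 10·log₁₀(3.274e+09) = 95.15 dB.

95 dB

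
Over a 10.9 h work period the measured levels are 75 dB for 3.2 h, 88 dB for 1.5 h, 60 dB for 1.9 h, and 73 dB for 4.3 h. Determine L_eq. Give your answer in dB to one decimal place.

L_eq = 10·log₁₀[(1/T)·Σ tᵢ·10^(Lᵢ/10)] with T = 10.9 h.
Σ tᵢ·10^(Lᵢ/10) = 3.2·10^(75/10) + 1.5·10^(88/10) + 1.9·10^(60/10) + 4.3·10^(73/10) = 1.135e+09.
L_eq = 10·log₁₀(1.135e+09/10.9) = 80.18 dB.

80.2 dB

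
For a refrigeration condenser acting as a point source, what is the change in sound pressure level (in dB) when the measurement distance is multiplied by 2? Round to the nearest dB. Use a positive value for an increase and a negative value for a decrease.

-6 dB

A point source loses 6 dB per doubling of distance; generally ΔL = −20·log₁₀(r₂/r₁).
ΔL = −20·log₁₀(2) = -6.02 dB.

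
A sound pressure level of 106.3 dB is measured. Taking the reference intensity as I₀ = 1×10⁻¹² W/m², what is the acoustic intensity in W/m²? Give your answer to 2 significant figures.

0.043 W/m²

L = 10·log₁₀(I/I₀) ⇒ I = I₀·10^(L/10) = 10⁻¹² × 10^10.63.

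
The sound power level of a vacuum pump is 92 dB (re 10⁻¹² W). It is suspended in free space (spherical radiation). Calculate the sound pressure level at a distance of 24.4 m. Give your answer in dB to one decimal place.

The power spreads over a sphere of area 4π·r², so L_p = L_w − 10·log₁₀(4π·r²).
4π·r² = 7482 m², 10·log₁₀ of that is 38.740 dB.
L_p = 92 − 38.740 = 53.26 dB.

53.3 dB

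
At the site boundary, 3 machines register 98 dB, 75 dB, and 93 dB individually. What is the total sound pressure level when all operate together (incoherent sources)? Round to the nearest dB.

Incoherent sources combine by intensity addition: L_total = 10·log₁₀(Σ 10^(L_i/10)).
Σ 10^(L/10) = 10^(98/10) + 10^(75/10) + 10^(93/10) = 8.336e+09.
L_total = 10·log₁₀(8.336e+09) = 99.21 dB.

99 dB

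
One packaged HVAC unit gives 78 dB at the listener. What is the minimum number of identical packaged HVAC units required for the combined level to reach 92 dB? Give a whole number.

26

N identical sources give L₁ + 10·log₁₀ N, so require 10·log₁₀ N ≥ 92 − 78 = 14.0 dB.
N ≥ 10^(14.0/10) = 25.119, so N = 26.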